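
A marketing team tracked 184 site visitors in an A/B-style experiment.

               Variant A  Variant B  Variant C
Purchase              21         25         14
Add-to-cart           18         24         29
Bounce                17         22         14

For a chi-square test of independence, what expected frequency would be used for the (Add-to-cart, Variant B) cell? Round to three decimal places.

27.397

Row total (Add-to-cart) = 71; column total (Variant B) = 71; grand total N = 184.
Expected count = (row total × column total) / N = 71 × 71 / 184 = 27.397.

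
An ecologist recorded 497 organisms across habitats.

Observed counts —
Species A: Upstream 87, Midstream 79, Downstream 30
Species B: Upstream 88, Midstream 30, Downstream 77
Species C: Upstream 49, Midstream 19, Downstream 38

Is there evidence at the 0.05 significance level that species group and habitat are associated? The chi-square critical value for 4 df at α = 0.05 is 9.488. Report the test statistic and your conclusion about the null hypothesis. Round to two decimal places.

48.48; reject H₀

Row totals: 196, 195, 106. Column totals: 224, 128, 145. Grand total N = 497.
Expected counts (row total × column total / N):
  Species A, Upstream: 196×224/497 = 88.338
  Species A, Midstream: 196×128/497 = 50.479
  Species A, Downstream: 196×145/497 = 57.183
  Species B, Upstream: 195×224/497 = 87.887
  Species B, Midstream: 195×128/497 = 50.221
  Species B, Downstream: 195×145/497 = 56.891
  Species C, Upstream: 106×224/497 = 47.775
  Species C, Midstream: 106×128/497 = 27.300
  Species C, Downstream: 106×145/497 = 30.926
Contributions (O − E)²/E:
  (87 − 88.338)²/88.338 = 0.0203
  (79 − 50.479)²/50.479 = 16.1146
  (30 − 57.183)²/57.183 = 12.9219
  (88 − 87.887)²/87.887 = 0.0001
  (30 − 50.221)²/50.221 = 8.1418
  (77 − 56.891)²/56.891 = 7.1078
  (49 − 47.775)²/47.775 = 0.0314
  (19 − 27.300)²/27.300 = 2.5234
  (38 − 30.926)²/30.926 = 1.6181
χ² = 0.0203 + 16.1146 + 12.9219 + 0.0001 + 8.1418 + 7.1078 + 0.0314 + 2.5234 + 1.6181 = 48.48
df = (3−1)(3−1) = 4. Since 48.48 > 9.488, reject the null hypothesis of independence at α = 0.05.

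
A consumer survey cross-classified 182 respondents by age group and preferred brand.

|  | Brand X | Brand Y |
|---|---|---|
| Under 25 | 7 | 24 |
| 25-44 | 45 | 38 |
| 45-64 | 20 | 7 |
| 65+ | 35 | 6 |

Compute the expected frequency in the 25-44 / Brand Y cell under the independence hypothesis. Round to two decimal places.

34.20

Row total (25-44) = 83; column total (Brand Y) = 75; grand total N = 182.
Expected count = (row total × column total) / N = 83 × 75 / 182 = 34.20.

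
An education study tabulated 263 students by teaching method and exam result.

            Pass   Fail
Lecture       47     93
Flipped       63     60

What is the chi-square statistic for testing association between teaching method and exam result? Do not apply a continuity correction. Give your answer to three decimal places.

8.381

Row totals: 140, 123. Column totals: 110, 153. Grand total N = 263.
Expected counts (row total × column total / N):
  Lecture, Pass: 140×110/263 = 58.5551
  Lecture, Fail: 140×153/263 = 81.4449
  Flipped, Pass: 123×110/263 = 51.4449
  Flipped, Fail: 123×153/263 = 71.5551
Contributions (O − E)²/E:
  (47 − 58.5551)²/58.5551 = 2.2803
  (93 − 81.4449)²/81.4449 = 1.6394
  (63 − 51.4449)²/51.4449 = 2.5954
  (60 − 71.5551)²/71.5551 = 1.8660
χ² = 2.2803 + 1.6394 + 2.5954 + 1.8660 = 8.381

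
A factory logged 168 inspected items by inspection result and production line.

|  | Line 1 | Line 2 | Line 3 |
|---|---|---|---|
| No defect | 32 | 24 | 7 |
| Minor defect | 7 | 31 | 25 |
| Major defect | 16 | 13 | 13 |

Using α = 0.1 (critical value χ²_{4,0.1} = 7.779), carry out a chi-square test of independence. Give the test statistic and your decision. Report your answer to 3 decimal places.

Row totals: 63, 63, 42. Column totals: 55, 68, 45. Grand total N = 168.
Expected counts (row total × column total / N):
  No defect, Line 1: 63×55/168 = 20.6250
  No defect, Line 2: 63×68/168 = 25.5000
  No defect, Line 3: 63×45/168 = 16.8750
  Minor defect, Line 1: 63×55/168 = 20.6250
  Minor defect, Line 2: 63×68/168 = 25.5000
  Minor defect, Line 3: 63×45/168 = 16.8750
  Major defect, Line 1: 42×55/168 = 13.7500
  Major defect, Line 2: 42×68/168 = 17.0000
  Major defect, Line 3: 42×45/168 = 11.2500
Contributions (O − E)²/E:
  (32 − 20.6250)²/20.6250 = 6.2735
  (24 − 25.5000)²/25.5000 = 0.0882
  (7 − 16.8750)²/16.8750 = 5.7787
  (7 − 20.6250)²/20.6250 = 9.0008
  (31 − 25.5000)²/25.5000 = 1.1863
  (25 − 16.8750)²/16.8750 = 3.9120
  (16 − 13.7500)²/13.7500 = 0.3682
  (13 − 17.0000)²/17.0000 = 0.9412
  (13 − 11.2500)²/11.2500 = 0.2722
χ² = 6.2735 + 0.0882 + 5.7787 + 9.0008 + 1.1863 + 3.9120 + 0.3682 + 0.9412 + 0.2722 = 27.821
df = (3−1)(3−1) = 4. Since 27.821 > 7.779, reject the null hypothesis of independence at α = 0.1.

27.821; reject H₀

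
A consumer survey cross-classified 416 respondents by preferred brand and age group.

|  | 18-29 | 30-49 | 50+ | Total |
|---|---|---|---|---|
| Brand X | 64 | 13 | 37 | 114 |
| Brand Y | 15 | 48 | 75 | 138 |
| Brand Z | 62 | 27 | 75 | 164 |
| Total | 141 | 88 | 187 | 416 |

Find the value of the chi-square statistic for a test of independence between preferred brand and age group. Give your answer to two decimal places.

Grand total N = 416.
Expected counts (row total × column total / N):
  Brand X, 18-29: 114×141/416 = 38.639
  Brand X, 30-49: 114×88/416 = 24.115
  Brand X, 50+: 114×187/416 = 51.245
  Brand Y, 18-29: 138×141/416 = 46.774
  Brand Y, 30-49: 138×88/416 = 29.192
  Brand Y, 50+: 138×187/416 = 62.034
  Brand Z, 18-29: 164×141/416 = 55.587
  Brand Z, 30-49: 164×88/416 = 34.692
  Brand Z, 50+: 164×187/416 = 73.721
Contributions (O − E)²/E:
  (64 − 38.639)²/38.639 = 16.6459
  (13 − 24.115)²/24.115 = 5.1231
  (37 − 51.245)²/51.245 = 3.9598
  (15 − 46.774)²/46.774 = 21.5844
  (48 − 29.192)²/29.192 = 12.1177
  (75 − 62.034)²/62.034 = 2.7101
  (62 − 55.587)²/55.587 = 0.7399
  (27 − 34.692)²/34.692 = 1.7055
  (75 − 73.721)²/73.721 = 0.0222
χ² = 16.6459 + 5.1231 + 3.9598 + 21.5844 + 12.1177 + 2.7101 + 0.7399 + 1.7055 + 0.0222 = 64.61

64.61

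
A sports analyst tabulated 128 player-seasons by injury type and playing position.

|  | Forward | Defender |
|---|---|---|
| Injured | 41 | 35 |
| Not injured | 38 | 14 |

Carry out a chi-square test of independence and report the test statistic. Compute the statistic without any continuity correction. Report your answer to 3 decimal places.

Row totals: 76, 52. Column totals: 79, 49. Grand total N = 128.
Expected counts (row total × column total / N):
  Injured, Forward: 76×79/128 = 46.9062
  Injured, Defender: 76×49/128 = 29.0938
  Not injured, Forward: 52×79/128 = 32.0938
  Not injured, Defender: 52×49/128 = 19.9062
Contributions (O − E)²/E:
  (41 − 46.9062)²/46.9062 = 0.7437
  (35 − 29.0938)²/29.0938 = 1.1990
  (38 − 32.0938)²/32.0938 = 1.0869
  (14 − 19.9062)²/19.9062 = 1.7524
χ² = 0.7437 + 1.1990 + 1.0869 + 1.7524 = 4.782

4.782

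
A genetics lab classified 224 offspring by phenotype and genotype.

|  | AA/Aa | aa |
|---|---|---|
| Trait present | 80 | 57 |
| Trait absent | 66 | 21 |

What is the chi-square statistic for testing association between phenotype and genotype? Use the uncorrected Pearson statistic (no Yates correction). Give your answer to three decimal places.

7.154

Row totals: 137, 87. Column totals: 146, 78. Grand total N = 224.
Expected counts (row total × column total / N):
  Trait present, AA/Aa: 137×146/224 = 89.2946
  Trait present, aa: 137×78/224 = 47.7054
  Trait absent, AA/Aa: 87×146/224 = 56.7054
  Trait absent, aa: 87×78/224 = 30.2946
Contributions (O − E)²/E:
  (80 − 89.2946)²/89.2946 = 0.9675
  (57 − 47.7054)²/47.7054 = 1.8109
  (66 − 56.7054)²/56.7054 = 1.5235
  (21 − 30.2946)²/30.2946 = 2.8516
χ² = 0.9675 + 1.8109 + 1.5235 + 2.8516 = 7.154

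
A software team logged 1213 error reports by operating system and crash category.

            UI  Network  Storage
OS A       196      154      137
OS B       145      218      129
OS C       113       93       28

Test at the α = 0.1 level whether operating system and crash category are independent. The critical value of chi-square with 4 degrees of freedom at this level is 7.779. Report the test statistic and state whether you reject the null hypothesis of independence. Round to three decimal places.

45.542; reject H₀

Row totals: 487, 492, 234. Column totals: 454, 465, 294. Grand total N = 1213.
Expected counts (row total × column total / N):
  OS A, UI: 487×454/1213 = 182.2737
  OS A, Network: 487×465/1213 = 186.6900
  OS A, Storage: 487×294/1213 = 118.0363
  OS B, UI: 492×454/1213 = 184.1451
  OS B, Network: 492×465/1213 = 188.6068
  OS B, Storage: 492×294/1213 = 119.2481
  OS C, UI: 234×454/1213 = 87.5812
  OS C, Network: 234×465/1213 = 89.7032
  OS C, Storage: 234×294/1213 = 56.7156
Contributions (O − E)²/E:
  (196 − 182.2737)²/182.2737 = 1.0337
  (154 − 186.6900)²/186.6900 = 5.7241
  (137 − 118.0363)²/118.0363 = 3.0467
  (145 − 184.1451)²/184.1451 = 8.3214
  (218 − 188.6068)²/188.6068 = 4.5807
  (129 − 119.2481)²/119.2481 = 0.7975
  (113 − 87.5812)²/87.5812 = 7.3773
  (93 − 89.7032)²/89.7032 = 0.1212
  (28 − 56.7156)²/56.7156 = 14.5390
χ² = 1.0337 + 5.7241 + 3.0467 + 8.3214 + 4.5807 + 0.7975 + 7.3773 + 0.1212 + 14.5390 = 45.542
df = (3−1)(3−1) = 4. Since 45.542 > 7.779, reject the null hypothesis of independence at α = 0.1.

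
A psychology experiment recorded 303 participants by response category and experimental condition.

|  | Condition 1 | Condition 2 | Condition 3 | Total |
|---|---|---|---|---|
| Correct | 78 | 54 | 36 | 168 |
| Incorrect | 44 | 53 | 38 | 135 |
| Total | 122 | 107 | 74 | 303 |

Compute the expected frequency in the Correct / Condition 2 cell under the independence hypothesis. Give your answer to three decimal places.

59.327

Row total (Correct) = 168; column total (Condition 2) = 107; grand total N = 303.
Expected count = (row total × column total) / N = 168 × 107 / 303 = 59.327.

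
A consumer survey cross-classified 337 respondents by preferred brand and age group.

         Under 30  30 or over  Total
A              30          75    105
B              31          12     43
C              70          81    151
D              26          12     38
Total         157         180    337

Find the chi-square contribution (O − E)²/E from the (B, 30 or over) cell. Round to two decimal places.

5.24

Row total (B) = 43; column total (30 or over) = 180; N = 337.
Expected count E = 43 × 180 / 337 = 22.967.
Contribution = (O − E)²/E = (12 − 22.967)² / 22.967 = 5.24.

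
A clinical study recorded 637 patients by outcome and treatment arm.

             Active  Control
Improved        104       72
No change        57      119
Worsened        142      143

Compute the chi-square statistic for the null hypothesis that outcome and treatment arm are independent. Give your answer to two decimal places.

Row totals: 176, 176, 285. Column totals: 303, 334. Grand total N = 637.
Expected counts (row total × column total / N):
  Improved, Active: 176×303/637 = 83.7174
  Improved, Control: 176×334/637 = 92.2826
  No change, Active: 176×303/637 = 83.7174
  No change, Control: 176×334/637 = 92.2826
  Worsened, Active: 285×303/637 = 135.5651
  Worsened, Control: 285×334/637 = 149.4349
Contributions (O − E)²/E:
  (104 − 83.7174)²/83.7174 = 4.9140
  (72 − 92.2826)²/92.2826 = 4.4579
  (57 − 83.7174)²/83.7174 = 8.5265
  (119 − 92.2826)²/92.2826 = 7.7351
  (142 − 135.5651)²/135.5651 = 0.3054
  (143 − 149.4349)²/149.4349 = 0.2771
χ² = 4.9140 + 4.4579 + 8.5265 + 7.7351 + 0.3054 + 0.2771 = 26.22

26.22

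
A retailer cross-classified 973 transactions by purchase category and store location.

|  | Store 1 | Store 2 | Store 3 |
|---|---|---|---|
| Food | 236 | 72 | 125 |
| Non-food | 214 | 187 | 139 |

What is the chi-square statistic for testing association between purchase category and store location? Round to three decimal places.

Row totals: 433, 540. Column totals: 450, 259, 264. Grand total N = 973.
Expected counts (row total × column total / N):
  Food, Store 1: 433×450/973 = 200.2569
  Food, Store 2: 433×259/973 = 115.2590
  Food, Store 3: 433×264/973 = 117.4841
  Non-food, Store 1: 540×450/973 = 249.7431
  Non-food, Store 2: 540×259/973 = 143.7410
  Non-food, Store 3: 540×264/973 = 146.5159
Contributions (O − E)²/E:
  (236 − 200.2569)²/200.2569 = 6.3797
  (72 − 115.2590)²/115.2590 = 16.2360
  (125 − 117.4841)²/117.4841 = 0.4808
  (214 − 249.7431)²/249.7431 = 5.1155
  (187 − 143.7410)²/143.7410 = 13.0188
  (139 − 146.5159)²/146.5159 = 0.3855
χ² = 6.3797 + 16.2360 + 0.4808 + 5.1155 + 13.0188 + 0.3855 = 41.616

41.616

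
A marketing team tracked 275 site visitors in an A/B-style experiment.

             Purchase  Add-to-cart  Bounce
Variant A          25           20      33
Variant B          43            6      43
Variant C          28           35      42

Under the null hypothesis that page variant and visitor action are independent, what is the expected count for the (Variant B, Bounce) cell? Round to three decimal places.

39.476

Row total (Variant B) = 92; column total (Bounce) = 118; grand total N = 275.
Expected count = (row total × column total) / N = 92 × 118 / 275 = 39.476.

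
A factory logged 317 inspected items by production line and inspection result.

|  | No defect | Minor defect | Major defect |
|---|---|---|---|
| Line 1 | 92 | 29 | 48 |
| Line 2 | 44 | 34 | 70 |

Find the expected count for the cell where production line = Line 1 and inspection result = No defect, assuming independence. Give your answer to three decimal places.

72.505

Row total (Line 1) = 169; column total (No defect) = 136; grand total N = 317.
Expected count = (row total × column total) / N = 169 × 136 / 317 = 72.505.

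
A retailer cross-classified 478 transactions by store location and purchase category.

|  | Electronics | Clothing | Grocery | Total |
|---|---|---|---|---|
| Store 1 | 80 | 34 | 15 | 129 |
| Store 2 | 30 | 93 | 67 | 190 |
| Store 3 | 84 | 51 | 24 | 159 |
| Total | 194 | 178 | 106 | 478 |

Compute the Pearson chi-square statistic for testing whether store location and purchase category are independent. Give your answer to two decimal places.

86.23

Grand total N = 478.
Expected counts (row total × column total / N):
  Store 1, Electronics: 129×194/478 = 52.356
  Store 1, Clothing: 129×178/478 = 48.038
  Store 1, Grocery: 129×106/478 = 28.607
  Store 2, Electronics: 190×194/478 = 77.113
  Store 2, Clothing: 190×178/478 = 70.753
  Store 2, Grocery: 190×106/478 = 42.134
  Store 3, Electronics: 159×194/478 = 64.531
  Store 3, Clothing: 159×178/478 = 59.209
  Store 3, Grocery: 159×106/478 = 35.259
Contributions (O − E)²/E:
  (80 − 52.356)²/52.356 = 14.5960
  (34 − 48.038)²/48.038 = 4.1023
  (15 − 28.607)²/28.607 = 6.4722
  (30 − 77.113)²/77.113 = 28.7842
  (93 − 70.753)²/70.753 = 6.9952
  (67 − 42.134)²/42.134 = 14.6750
  (84 − 64.531)²/64.531 = 5.8738
  (51 − 59.209)²/59.209 = 1.1381
  (24 − 35.259)²/35.259 = 3.5953
χ² = 14.5960 + 4.1023 + 6.4722 + 28.7842 + 6.9952 + 14.6750 + 5.8738 + 1.1381 + 3.5953 = 86.23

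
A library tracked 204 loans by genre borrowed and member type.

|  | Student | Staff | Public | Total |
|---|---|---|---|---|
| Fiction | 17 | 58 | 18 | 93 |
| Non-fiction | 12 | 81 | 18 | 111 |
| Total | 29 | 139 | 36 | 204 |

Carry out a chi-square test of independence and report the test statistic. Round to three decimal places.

3.104

Grand total N = 204.
Expected counts (row total × column total / N):
  Fiction, Student: 93×29/204 = 13.2206
  Fiction, Staff: 93×139/204 = 63.3676
  Fiction, Public: 93×36/204 = 16.4118
  Non-fiction, Student: 111×29/204 = 15.7794
  Non-fiction, Staff: 111×139/204 = 75.6324
  Non-fiction, Public: 111×36/204 = 19.5882
Contributions (O − E)²/E:
  (17 − 13.2206)²/13.2206 = 1.0804
  (58 − 63.3676)²/63.3676 = 0.4547
  (18 − 16.4118)²/16.4118 = 0.1537
  (12 − 15.7794)²/15.7794 = 0.9052
  (81 − 75.6324)²/75.6324 = 0.3809
  (18 − 19.5882)²/19.5882 = 0.1288
χ² = 1.0804 + 0.4547 + 0.1537 + 0.9052 + 0.3809 + 0.1288 = 3.104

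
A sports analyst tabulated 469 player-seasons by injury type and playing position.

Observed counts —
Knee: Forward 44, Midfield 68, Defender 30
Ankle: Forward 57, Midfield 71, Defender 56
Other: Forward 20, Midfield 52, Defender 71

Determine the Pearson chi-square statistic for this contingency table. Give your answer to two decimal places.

Row totals: 142, 184, 143. Column totals: 121, 191, 157. Grand total N = 469.
Expected counts (row total × column total / N):
  Knee, Forward: 142×121/469 = 36.635
  Knee, Midfield: 142×191/469 = 57.829
  Knee, Defender: 142×157/469 = 47.535
  Ankle, Forward: 184×121/469 = 47.471
  Ankle, Midfield: 184×191/469 = 74.934
  Ankle, Defender: 184×157/469 = 61.595
  Other, Forward: 143×121/469 = 36.893
  Other, Midfield: 143×191/469 = 58.237
  Other, Defender: 143×157/469 = 47.870
Contributions (O − E)²/E:
  (44 − 36.635)²/36.635 = 1.4806
  (68 − 57.829)²/57.829 = 1.7889
  (30 − 47.535)²/47.535 = 6.4684
  (57 − 47.471)²/47.471 = 1.9128
  (71 − 74.934)²/74.934 = 0.2065
  (56 − 61.595)²/61.595 = 0.5082
  (20 − 36.893)²/36.893 = 7.7352
  (52 − 58.237)²/58.237 = 0.6680
  (71 − 47.870)²/47.870 = 11.1760
χ² = 1.4806 + 1.7889 + 6.4684 + 1.9128 + 0.2065 + 0.5082 + 7.7352 + 0.6680 + 11.1760 = 31.94

31.94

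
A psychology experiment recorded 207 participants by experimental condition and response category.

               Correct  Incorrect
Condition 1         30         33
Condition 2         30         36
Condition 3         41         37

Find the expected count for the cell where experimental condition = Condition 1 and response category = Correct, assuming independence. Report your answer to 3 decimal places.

Row total (Condition 1) = 63; column total (Correct) = 101; grand total N = 207.
Expected count = (row total × column total) / N = 63 × 101 / 207 = 30.739.

30.739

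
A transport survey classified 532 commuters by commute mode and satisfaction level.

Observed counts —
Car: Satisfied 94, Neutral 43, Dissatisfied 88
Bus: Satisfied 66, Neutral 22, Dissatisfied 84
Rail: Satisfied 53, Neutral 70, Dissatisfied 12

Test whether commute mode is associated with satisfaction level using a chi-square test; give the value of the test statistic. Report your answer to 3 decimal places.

89.024

Row totals: 225, 172, 135. Column totals: 213, 135, 184. Grand total N = 532.
Expected counts (row total × column total / N):
  Car, Satisfied: 225×213/532 = 90.08459
  Car, Neutral: 225×135/532 = 57.09586
  Car, Dissatisfied: 225×184/532 = 77.81955
  Bus, Satisfied: 172×213/532 = 68.86466
  Bus, Neutral: 172×135/532 = 43.64662
  Bus, Dissatisfied: 172×184/532 = 59.48872
  Rail, Satisfied: 135×213/532 = 54.05075
  Rail, Neutral: 135×135/532 = 34.25752
  Rail, Dissatisfied: 135×184/532 = 46.69173
Contributions (O − E)²/E:
  (94 − 90.08459)²/90.08459 = 0.1702
  (43 − 57.09586)²/57.09586 = 3.4800
  (88 − 77.81955)²/77.81955 = 1.3318
  (66 − 68.86466)²/68.86466 = 0.1192
  (22 − 43.64662)²/43.64662 = 10.7357
  (84 − 59.48872)²/59.48872 = 10.0994
  (53 − 54.05075)²/54.05075 = 0.0204
  (70 − 34.25752)²/34.25752 = 37.2918
  (12 − 46.69173)²/46.69173 = 25.7758
χ² = 0.1702 + 3.4800 + 1.3318 + 0.1192 + 10.7357 + 10.0994 + 0.0204 + 37.2918 + 25.7758 = 89.024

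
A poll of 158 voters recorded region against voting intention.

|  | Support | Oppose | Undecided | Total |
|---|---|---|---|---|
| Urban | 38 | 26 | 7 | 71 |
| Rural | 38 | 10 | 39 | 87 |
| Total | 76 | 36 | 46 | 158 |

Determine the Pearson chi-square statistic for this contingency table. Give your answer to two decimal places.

28.04

Grand total N = 158.
Expected counts (row total × column total / N):
  Urban, Support: 71×76/158 = 34.152
  Urban, Oppose: 71×36/158 = 16.177
  Urban, Undecided: 71×46/158 = 20.671
  Rural, Support: 87×76/158 = 41.848
  Rural, Oppose: 87×36/158 = 19.823
  Rural, Undecided: 87×46/158 = 25.329
Contributions (O − E)²/E:
  (38 − 34.152)²/34.152 = 0.4336
  (26 − 16.177)²/16.177 = 5.9647
  (7 − 20.671)²/20.671 = 9.0415
  (38 − 41.848)²/41.848 = 0.3538
  (10 − 19.823)²/19.823 = 4.8676
  (39 − 25.329)²/25.329 = 7.3787
χ² = 0.4336 + 5.9647 + 9.0415 + 0.3538 + 4.8676 + 7.3787 = 28.04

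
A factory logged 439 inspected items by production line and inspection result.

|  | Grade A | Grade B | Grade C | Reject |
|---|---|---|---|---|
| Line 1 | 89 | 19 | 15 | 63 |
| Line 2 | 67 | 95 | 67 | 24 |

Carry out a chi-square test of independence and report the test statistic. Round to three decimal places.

96.244

Row totals: 186, 253. Column totals: 156, 114, 82, 87. Grand total N = 439.
Expected counts (row total × column total / N):
  Line 1, Grade A: 186×156/439 = 66.0957
  Line 1, Grade B: 186×114/439 = 48.3007
  Line 1, Grade C: 186×82/439 = 34.7426
  Line 1, Reject: 186×87/439 = 36.8610
  Line 2, Grade A: 253×156/439 = 89.9043
  Line 2, Grade B: 253×114/439 = 65.6993
  Line 2, Grade C: 253×82/439 = 47.2574
  Line 2, Reject: 253×87/439 = 50.1390
Contributions (O − E)²/E:
  (89 − 66.0957)²/66.0957 = 7.9371
  (19 − 48.3007)²/48.3007 = 17.7747
  (15 − 34.7426)²/34.7426 = 11.2188
  (63 − 36.8610)²/36.8610 = 18.5358
  (67 − 89.9043)²/89.9043 = 5.8352
  (95 − 65.6993)²/65.6993 = 13.0676
  (67 − 47.2574)²/47.2574 = 8.2478
  (24 − 50.1390)²/50.1390 = 13.6271
χ² = 7.9371 + 17.7747 + 11.2188 + 18.5358 + 5.8352 + 13.0676 + 8.2478 + 13.6271 = 96.244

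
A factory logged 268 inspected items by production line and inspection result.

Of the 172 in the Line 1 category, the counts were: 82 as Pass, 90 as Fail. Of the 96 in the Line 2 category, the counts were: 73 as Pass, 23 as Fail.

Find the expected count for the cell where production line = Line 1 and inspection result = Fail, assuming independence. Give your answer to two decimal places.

72.52

Row total (Line 1) = 172; column total (Fail) = 113; grand total N = 268.
Expected count = (row total × column total) / N = 172 × 113 / 268 = 72.52.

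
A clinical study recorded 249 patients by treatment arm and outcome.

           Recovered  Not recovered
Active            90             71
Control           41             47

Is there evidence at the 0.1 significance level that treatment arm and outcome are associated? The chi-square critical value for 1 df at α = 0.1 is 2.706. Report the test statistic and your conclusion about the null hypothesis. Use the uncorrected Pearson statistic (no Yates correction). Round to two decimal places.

1.98; fail to reject H₀

Row totals: 161, 88. Column totals: 131, 118. Grand total N = 249.
Expected counts (row total × column total / N):
  Active, Recovered: 161×131/249 = 84.703
  Active, Not recovered: 161×118/249 = 76.297
  Control, Recovered: 88×131/249 = 46.297
  Control, Not recovered: 88×118/249 = 41.703
Contributions (O − E)²/E:
  (90 − 84.703)²/84.703 = 0.3313
  (71 − 76.297)²/76.297 = 0.3677
  (41 − 46.297)²/46.297 = 0.6060
  (47 − 41.703)²/41.703 = 0.6728
χ² = 0.3313 + 0.3677 + 0.6060 + 0.6728 = 1.98
df = (2−1)(2−1) = 1. Since 1.98 < 2.706, fail to reject the null hypothesis of independence at α = 0.1.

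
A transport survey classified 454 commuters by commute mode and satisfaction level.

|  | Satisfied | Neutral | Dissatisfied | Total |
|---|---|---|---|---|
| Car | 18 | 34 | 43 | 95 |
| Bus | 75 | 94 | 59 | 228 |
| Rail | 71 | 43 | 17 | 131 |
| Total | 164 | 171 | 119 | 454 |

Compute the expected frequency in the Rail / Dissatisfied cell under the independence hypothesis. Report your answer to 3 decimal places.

Row total (Rail) = 131; column total (Dissatisfied) = 119; grand total N = 454.
Expected count = (row total × column total) / N = 131 × 119 / 454 = 34.337.

34.337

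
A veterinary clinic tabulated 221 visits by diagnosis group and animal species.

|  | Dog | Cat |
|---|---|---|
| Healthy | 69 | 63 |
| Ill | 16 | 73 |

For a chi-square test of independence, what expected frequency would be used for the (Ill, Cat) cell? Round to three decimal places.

54.769

Row total (Ill) = 89; column total (Cat) = 136; grand total N = 221.
Expected count = (row total × column total) / N = 89 × 136 / 221 = 54.769.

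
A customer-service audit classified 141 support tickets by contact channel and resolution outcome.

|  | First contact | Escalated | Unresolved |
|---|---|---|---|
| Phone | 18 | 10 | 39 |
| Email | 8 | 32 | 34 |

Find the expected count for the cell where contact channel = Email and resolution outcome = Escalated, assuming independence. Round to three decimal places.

22.043

Row total (Email) = 74; column total (Escalated) = 42; grand total N = 141.
Expected count = (row total × column total) / N = 74 × 42 / 141 = 22.043.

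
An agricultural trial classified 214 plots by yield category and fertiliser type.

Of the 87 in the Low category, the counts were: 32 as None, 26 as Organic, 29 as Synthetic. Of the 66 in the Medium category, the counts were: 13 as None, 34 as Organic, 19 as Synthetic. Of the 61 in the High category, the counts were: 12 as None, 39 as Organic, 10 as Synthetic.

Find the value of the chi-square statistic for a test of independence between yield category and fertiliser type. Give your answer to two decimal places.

19.12

Row totals: 87, 66, 61. Column totals: 57, 99, 58. Grand total N = 214.
Expected counts (row total × column total / N):
  Low, None: 87×57/214 = 23.173
  Low, Organic: 87×99/214 = 40.248
  Low, Synthetic: 87×58/214 = 23.579
  Medium, None: 66×57/214 = 17.579
  Medium, Organic: 66×99/214 = 30.533
  Medium, Synthetic: 66×58/214 = 17.888
  High, None: 61×57/214 = 16.248
  High, Organic: 61×99/214 = 28.220
  High, Synthetic: 61×58/214 = 16.533
Contributions (O − E)²/E:
  (32 − 23.173)²/23.173 = 3.3624
  (26 − 40.248)²/40.248 = 5.0439
  (29 − 23.579)²/23.579 = 1.2463
  (13 − 17.579)²/17.579 = 1.1927
  (34 − 30.533)²/30.533 = 0.3937
  (19 − 17.888)²/17.888 = 0.0691
  (12 − 16.248)²/16.248 = 1.1106
  (39 − 28.220)²/28.220 = 4.1179
  (10 − 16.533)²/16.533 = 2.5815
χ² = 3.3624 + 5.0439 + 1.2463 + 1.1927 + 0.3937 + 0.0691 + 1.1106 + 4.1179 + 2.5815 = 19.12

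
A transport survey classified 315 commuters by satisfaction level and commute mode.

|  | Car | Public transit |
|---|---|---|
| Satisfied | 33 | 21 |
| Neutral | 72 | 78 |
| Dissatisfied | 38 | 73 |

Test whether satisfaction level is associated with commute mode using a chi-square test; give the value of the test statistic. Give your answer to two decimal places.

11.37

Row totals: 54, 150, 111. Column totals: 143, 172. Grand total N = 315.
Expected counts (row total × column total / N):
  Satisfied, Car: 54×143/315 = 24.514
  Satisfied, Public transit: 54×172/315 = 29.486
  Neutral, Car: 150×143/315 = 68.095
  Neutral, Public transit: 150×172/315 = 81.905
  Dissatisfied, Car: 111×143/315 = 50.390
  Dissatisfied, Public transit: 111×172/315 = 60.610
Contributions (O − E)²/E:
  (33 − 24.514)²/24.514 = 2.9376
  (21 − 29.486)²/29.486 = 2.4423
  (72 − 68.095)²/68.095 = 0.2239
  (78 − 81.905)²/81.905 = 0.1862
  (38 − 50.390)²/50.390 = 3.0465
  (73 − 60.610)²/60.610 = 2.5328
χ² = 2.9376 + 2.4423 + 0.2239 + 0.1862 + 3.0465 + 2.5328 = 11.37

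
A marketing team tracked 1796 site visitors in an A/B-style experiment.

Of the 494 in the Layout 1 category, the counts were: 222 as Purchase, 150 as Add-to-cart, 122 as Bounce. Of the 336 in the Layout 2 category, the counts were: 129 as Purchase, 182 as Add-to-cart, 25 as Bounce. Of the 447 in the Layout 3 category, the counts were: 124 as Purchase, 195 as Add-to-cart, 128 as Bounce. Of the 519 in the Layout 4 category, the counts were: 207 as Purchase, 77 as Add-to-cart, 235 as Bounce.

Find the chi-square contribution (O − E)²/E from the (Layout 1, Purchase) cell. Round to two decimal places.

Row total (Layout 1) = 494; column total (Purchase) = 682; N = 1796.
Expected count E = 494 × 682 / 1796 = 187.5880.
Contribution = (O − E)²/E = (222 − 187.5880)² / 187.5880 = 6.31.

6.31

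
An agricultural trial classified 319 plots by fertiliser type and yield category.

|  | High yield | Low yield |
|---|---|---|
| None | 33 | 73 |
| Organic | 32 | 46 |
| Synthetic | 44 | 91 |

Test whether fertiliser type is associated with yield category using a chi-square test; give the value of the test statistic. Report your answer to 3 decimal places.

2.214

Row totals: 106, 78, 135. Column totals: 109, 210. Grand total N = 319.
Expected counts (row total × column total / N):
  None, High yield: 106×109/319 = 36.2194
  None, Low yield: 106×210/319 = 69.7806
  Organic, High yield: 78×109/319 = 26.6520
  Organic, Low yield: 78×210/319 = 51.3480
  Synthetic, High yield: 135×109/319 = 46.1285
  Synthetic, Low yield: 135×210/319 = 88.8715
Contributions (O − E)²/E:
  (33 − 36.2194)²/36.2194 = 0.2862
  (73 − 69.7806)²/69.7806 = 0.1485
  (32 − 26.6520)²/26.6520 = 1.0731
  (46 − 51.3480)²/51.3480 = 0.5570
  (44 − 46.1285)²/46.1285 = 0.0982
  (91 − 88.8715)²/88.8715 = 0.0510
χ² = 0.2862 + 0.1485 + 1.0731 + 0.5570 + 0.0982 + 0.0510 = 2.214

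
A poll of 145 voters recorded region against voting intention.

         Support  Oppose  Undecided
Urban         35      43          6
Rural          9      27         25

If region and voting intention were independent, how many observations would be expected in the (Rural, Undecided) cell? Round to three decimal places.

13.041

Row total (Rural) = 61; column total (Undecided) = 31; grand total N = 145.
Expected count = (row total × column total) / N = 61 × 31 / 145 = 13.041.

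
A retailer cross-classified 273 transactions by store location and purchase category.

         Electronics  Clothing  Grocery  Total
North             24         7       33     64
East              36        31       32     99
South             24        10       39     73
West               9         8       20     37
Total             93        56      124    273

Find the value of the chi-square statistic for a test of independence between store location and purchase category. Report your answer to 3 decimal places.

17.508

Grand total N = 273.
Expected counts (row total × column total / N):
  North, Electronics: 64×93/273 = 21.8022
  North, Clothing: 64×56/273 = 13.1282
  North, Grocery: 64×124/273 = 29.0696
  East, Electronics: 99×93/273 = 33.7253
  East, Clothing: 99×56/273 = 20.3077
  East, Grocery: 99×124/273 = 44.9670
  South, Electronics: 73×93/273 = 24.8681
  South, Clothing: 73×56/273 = 14.9744
  South, Grocery: 73×124/273 = 33.1575
  West, Electronics: 37×93/273 = 12.6044
  West, Clothing: 37×56/273 = 7.5897
  West, Grocery: 37×124/273 = 16.8059
Contributions (O − E)²/E:
  (24 − 21.8022)²/21.8022 = 0.2216
  (7 − 13.1282)²/13.1282 = 2.8606
  (33 − 29.0696)²/29.0696 = 0.5314
  (36 − 33.7253)²/33.7253 = 0.1534
  (31 − 20.3077)²/20.3077 = 5.6297
  (32 − 44.9670)²/44.9670 = 3.7393
  (24 − 24.8681)²/24.8681 = 0.0303
  (10 − 14.9744)²/14.9744 = 1.6525
  (39 − 33.1575)²/33.1575 = 1.0295
  (9 − 12.6044)²/12.6044 = 1.0307
  (8 − 7.5897)²/7.5897 = 0.0222
  (20 − 16.8059)²/16.8059 = 0.6071
χ² = 0.2216 + 2.8606 + 0.5314 + 0.1534 + 5.6297 + 3.7393 + 0.0303 + 1.6525 + 1.0295 + 1.0307 + 0.0222 + 0.6071 = 17.508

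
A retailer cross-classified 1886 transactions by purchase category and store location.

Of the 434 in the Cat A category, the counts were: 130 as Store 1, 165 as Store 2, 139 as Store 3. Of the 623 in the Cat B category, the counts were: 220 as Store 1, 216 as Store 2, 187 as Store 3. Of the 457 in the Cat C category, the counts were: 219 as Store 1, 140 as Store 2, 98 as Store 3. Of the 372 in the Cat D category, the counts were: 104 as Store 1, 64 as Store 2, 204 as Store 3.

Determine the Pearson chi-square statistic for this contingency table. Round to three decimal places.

Row totals: 434, 623, 457, 372. Column totals: 673, 585, 628. Grand total N = 1886.
Expected counts (row total × column total / N):
  Cat A, Store 1: 434×673/1886 = 154.8685
  Cat A, Store 2: 434×585/1886 = 134.6182
  Cat A, Store 3: 434×628/1886 = 144.5133
  Cat B, Store 1: 623×673/1886 = 222.3112
  Cat B, Store 2: 623×585/1886 = 193.2423
  Cat B, Store 3: 623×628/1886 = 207.4464
  Cat C, Store 1: 457×673/1886 = 163.0758
  Cat C, Store 2: 457×585/1886 = 141.7524
  Cat C, Store 3: 457×628/1886 = 152.1718
  Cat D, Store 1: 372×673/1886 = 132.7444
  Cat D, Store 2: 372×585/1886 = 115.3871
  Cat D, Store 3: 372×628/1886 = 123.8685
Contributions (O − E)²/E:
  (130 − 154.8685)²/154.8685 = 3.9933
  (165 − 134.6182)²/134.6182 = 6.8568
  (139 − 144.5133)²/144.5133 = 0.2103
  (220 − 222.3112)²/222.3112 = 0.0240
  (216 − 193.2423)²/193.2423 = 2.6801
  (187 − 207.4464)²/207.4464 = 2.0152
  (219 − 163.0758)²/163.0758 = 19.1783
  (140 − 141.7524)²/141.7524 = 0.0217
  (98 − 152.1718)²/152.1718 = 19.2847
  (104 − 132.7444)²/132.7444 = 6.2243
  (64 − 115.3871)²/115.3871 = 22.8850
  (204 − 123.8685)²/123.8685 = 51.8377
χ² = 3.9933 + 6.8568 + 0.2103 + 0.0240 + 2.6801 + 2.0152 + 19.1783 + 0.0217 + 19.2847 + 6.2243 + 22.8850 + 51.8377 = 135.211

135.211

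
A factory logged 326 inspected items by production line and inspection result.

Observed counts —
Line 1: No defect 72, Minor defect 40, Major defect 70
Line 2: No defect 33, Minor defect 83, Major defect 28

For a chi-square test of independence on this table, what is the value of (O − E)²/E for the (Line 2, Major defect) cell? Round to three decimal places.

Row total (Line 2) = 144; column total (Major defect) = 98; N = 326.
Expected count E = 144 × 98 / 326 = 43.2883.
Contribution = (O − E)²/E = (28 − 43.2883)² / 43.2883 = 5.399.

5.399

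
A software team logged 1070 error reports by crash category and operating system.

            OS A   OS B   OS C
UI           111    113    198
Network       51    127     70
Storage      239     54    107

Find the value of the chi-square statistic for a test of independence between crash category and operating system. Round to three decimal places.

193.410

Row totals: 422, 248, 400. Column totals: 401, 294, 375. Grand total N = 1070.
Expected counts (row total × column total / N):
  UI, OS A: 422×401/1070 = 158.1514
  UI, OS B: 422×294/1070 = 115.9514
  UI, OS C: 422×375/1070 = 147.8972
  Network, OS A: 248×401/1070 = 92.9421
  Network, OS B: 248×294/1070 = 68.1421
  Network, OS C: 248×375/1070 = 86.9159
  Storage, OS A: 400×401/1070 = 149.9065
  Storage, OS B: 400×294/1070 = 109.9065
  Storage, OS C: 400×375/1070 = 140.1869
Contributions (O − E)²/E:
  (111 − 158.1514)²/158.1514 = 14.0578
  (113 − 115.9514)²/115.9514 = 0.0751
  (198 − 147.8972)²/147.8972 = 16.9732
  (51 − 92.9421)²/92.9421 = 18.9273
  (127 − 68.1421)²/68.1421 = 50.8387
  (70 − 86.9159)²/86.9159 = 3.2922
  (239 − 149.9065)²/149.9065 = 52.9507
  (54 − 109.9065)²/109.9065 = 28.4381
  (107 − 140.1869)²/140.1869 = 7.8564
χ² = 14.0578 + 0.0751 + 16.9732 + 18.9273 + 50.8387 + 3.2922 + 52.9507 + 28.4381 + 7.8564 = 193.410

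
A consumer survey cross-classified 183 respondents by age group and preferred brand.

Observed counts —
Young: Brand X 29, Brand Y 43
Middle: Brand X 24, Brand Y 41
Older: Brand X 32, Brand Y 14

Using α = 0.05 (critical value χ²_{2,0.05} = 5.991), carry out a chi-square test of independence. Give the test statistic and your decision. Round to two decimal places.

Row totals: 72, 65, 46. Column totals: 85, 98. Grand total N = 183.
Expected counts (row total × column total / N):
  Young, Brand X: 72×85/183 = 33.443
  Young, Brand Y: 72×98/183 = 38.557
  Middle, Brand X: 65×85/183 = 30.191
  Middle, Brand Y: 65×98/183 = 34.809
  Older, Brand X: 46×85/183 = 21.366
  Older, Brand Y: 46×98/183 = 24.634
Contributions (O − E)²/E:
  (29 − 33.443)²/33.443 = 0.5903
  (43 − 38.557)²/38.557 = 0.5120
  (24 − 30.191)²/30.191 = 1.2695
  (41 − 34.809)²/34.809 = 1.1011
  (32 − 21.366)²/21.366 = 5.2926
  (14 − 24.634)²/24.634 = 4.5905
χ² = 0.5903 + 0.5120 + 1.2695 + 1.1011 + 5.2926 + 4.5905 = 13.36
df = (3−1)(2−1) = 2. Since 13.36 > 5.991, reject the null hypothesis of independence at α = 0.05.

13.36; reject H₀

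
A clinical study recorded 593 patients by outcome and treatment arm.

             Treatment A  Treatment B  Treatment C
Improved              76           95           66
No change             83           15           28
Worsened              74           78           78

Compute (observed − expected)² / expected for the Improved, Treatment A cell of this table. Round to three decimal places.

Row total (Improved) = 237; column total (Treatment A) = 233; N = 593.
Expected count E = 237 × 233 / 593 = 93.1214.
Contribution = (O − E)²/E = (76 − 93.1214)² / 93.1214 = 3.148.

3.148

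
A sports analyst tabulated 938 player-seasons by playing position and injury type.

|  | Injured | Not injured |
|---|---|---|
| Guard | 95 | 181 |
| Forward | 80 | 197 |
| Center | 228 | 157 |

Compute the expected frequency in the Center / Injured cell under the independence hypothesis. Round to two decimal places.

Row total (Center) = 385; column total (Injured) = 403; grand total N = 938.
Expected count = (row total × column total) / N = 385 × 403 / 938 = 165.41.

165.41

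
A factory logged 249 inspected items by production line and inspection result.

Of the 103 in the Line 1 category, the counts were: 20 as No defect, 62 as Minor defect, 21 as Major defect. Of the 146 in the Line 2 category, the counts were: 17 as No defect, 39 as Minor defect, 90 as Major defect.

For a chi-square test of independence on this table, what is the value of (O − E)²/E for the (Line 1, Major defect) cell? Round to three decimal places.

13.520

Row total (Line 1) = 103; column total (Major defect) = 111; N = 249.
Expected count E = 103 × 111 / 249 = 45.9157.
Contribution = (O − E)²/E = (21 − 45.9157)² / 45.9157 = 13.520.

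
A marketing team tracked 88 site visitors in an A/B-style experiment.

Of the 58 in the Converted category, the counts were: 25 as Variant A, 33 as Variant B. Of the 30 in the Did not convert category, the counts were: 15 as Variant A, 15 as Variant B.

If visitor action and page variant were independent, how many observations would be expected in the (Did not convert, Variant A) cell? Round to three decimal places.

Row total (Did not convert) = 30; column total (Variant A) = 40; grand total N = 88.
Expected count = (row total × column total) / N = 30 × 40 / 88 = 13.636.

13.636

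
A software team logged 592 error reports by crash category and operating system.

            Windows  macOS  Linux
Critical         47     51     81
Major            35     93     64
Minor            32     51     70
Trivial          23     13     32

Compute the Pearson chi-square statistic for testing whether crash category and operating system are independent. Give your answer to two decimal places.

Row totals: 179, 192, 153, 68. Column totals: 137, 208, 247. Grand total N = 592.
Expected counts (row total × column total / N):
  Critical, Windows: 179×137/592 = 41.424
  Critical, macOS: 179×208/592 = 62.892
  Critical, Linux: 179×247/592 = 74.684
  Major, Windows: 192×137/592 = 44.432
  Major, macOS: 192×208/592 = 67.459
  Major, Linux: 192×247/592 = 80.108
  Minor, Windows: 153×137/592 = 35.407
  Minor, macOS: 153×208/592 = 53.757
  Minor, Linux: 153×247/592 = 63.836
  Trivial, Windows: 68×137/592 = 15.736
  Trivial, macOS: 68×208/592 = 23.892
  Trivial, Linux: 68×247/592 = 28.372
Contributions (O − E)²/E:
  (47 − 41.424)²/41.424 = 0.7506
  (51 − 62.892)²/62.892 = 2.2486
  (81 − 74.684)²/74.684 = 0.5341
  (35 − 44.432)²/44.432 = 2.0022
  (93 − 67.459)²/67.459 = 9.6702
  (64 − 80.108)²/80.108 = 3.2390
  (32 − 35.407)²/35.407 = 0.3278
  (51 − 53.757)²/53.757 = 0.1414
  (70 − 63.836)²/63.836 = 0.5952
  (23 − 15.736)²/15.736 = 3.3532
  (13 − 23.892)²/23.892 = 4.9655
  (32 − 28.372)²/28.372 = 0.4639
χ² = 0.7506 + 2.2486 + 0.5341 + 2.0022 + 9.6702 + 3.2390 + 0.3278 + 0.1414 + 0.5952 + 3.3532 + 4.9655 + 0.4639 = 28.29

28.29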